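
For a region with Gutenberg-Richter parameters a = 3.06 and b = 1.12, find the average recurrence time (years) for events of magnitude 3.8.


log10(N) = 3.06 - 1.12*3.8 = -1.196
N = 10^-1.196 = 0.06368
T = 1/N = 1/0.06368 = 15.7036 years

15.7036


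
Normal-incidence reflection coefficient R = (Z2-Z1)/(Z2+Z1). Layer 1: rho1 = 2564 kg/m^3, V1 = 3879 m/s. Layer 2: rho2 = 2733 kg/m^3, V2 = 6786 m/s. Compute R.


Z1 = 2564 * 3879 = 9945756
Z2 = 2733 * 6786 = 18546138
R = (18546138 - 9945756) / (18546138 + 9945756) = 8600382 / 28491894 = 0.3019

0.3019


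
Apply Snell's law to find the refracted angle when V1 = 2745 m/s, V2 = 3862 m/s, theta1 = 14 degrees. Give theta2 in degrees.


sin(theta1) = sin(14 deg) = 0.241922
sin(theta2) = V2/V1 * sin(theta1) = 3862/2745 * 0.241922 = 0.340365
theta2 = arcsin(0.340365) = 19.8991 degrees

19.8991


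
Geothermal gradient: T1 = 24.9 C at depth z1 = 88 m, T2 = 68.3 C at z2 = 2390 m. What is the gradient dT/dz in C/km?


dT = 68.3 - 24.9 = 43.4 C
dz = 2390 - 88 = 2302 m
gradient = dT/dz * 1000 = 43.4/2302 * 1000 = 18.8532 C/km

18.8532


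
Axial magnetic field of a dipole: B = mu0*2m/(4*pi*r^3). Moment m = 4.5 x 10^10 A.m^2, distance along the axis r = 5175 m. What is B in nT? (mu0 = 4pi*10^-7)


m = 4.5 x 10^10 = 45000000000 A.m^2
2m = 90000000000 A.m^2
r^3 = 5175^3 = 138589734375
B = (4pi*10^-7) * 90000000000 / (4*pi * 138589734375) * 1e9
= 113097.335529 / 1741569965501.84 * 1e9
= 64.9399 nT

64.9399


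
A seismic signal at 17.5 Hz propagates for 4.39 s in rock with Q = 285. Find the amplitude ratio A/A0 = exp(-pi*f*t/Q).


pi*f*t/Q = pi*17.5*4.39/285 = 0.846852
A/A0 = exp(-0.846852) = 0.428763

0.428763


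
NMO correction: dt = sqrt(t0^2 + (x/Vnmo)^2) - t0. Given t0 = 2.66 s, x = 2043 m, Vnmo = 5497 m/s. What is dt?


x/Vnmo = 2043/5497 = 0.371657
(x/Vnmo)^2 = 0.138129
t0^2 = 7.0756
sqrt(7.0756 + 0.138129) = 2.685839
dt = 2.685839 - 2.66 = 0.025839

0.025839


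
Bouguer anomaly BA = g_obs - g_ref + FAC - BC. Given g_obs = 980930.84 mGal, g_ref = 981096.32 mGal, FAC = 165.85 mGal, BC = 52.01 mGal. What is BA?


BA = g_obs - g_ref + FAC - BC
= 980930.84 - 981096.32 + 165.85 - 52.01
= -51.64 mGal

-51.64


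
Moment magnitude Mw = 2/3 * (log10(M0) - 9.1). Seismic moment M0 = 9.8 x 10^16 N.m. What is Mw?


log10(M0) = log10(9.8 x 10^16) = 16.9912
Mw = 2/3 * (16.9912 - 9.1)
= 2/3 * 7.8912
= 5.26

5.26


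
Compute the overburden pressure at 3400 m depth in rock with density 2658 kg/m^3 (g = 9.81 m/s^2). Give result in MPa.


P = rho * g * z / 1e6
= 2658 * 9.81 * 3400 / 1e6
= 88654932.0 / 1e6
= 88.6549 MPa

88.6549


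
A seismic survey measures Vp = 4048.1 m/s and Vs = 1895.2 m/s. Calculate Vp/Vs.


Vp/Vs = 4048.1 / 1895.2
= 2.136

2.136


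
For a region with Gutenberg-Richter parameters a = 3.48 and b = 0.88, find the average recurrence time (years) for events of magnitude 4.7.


log10(N) = 3.48 - 0.88*4.7 = -0.656
N = 10^-0.656 = 0.2208
T = 1/N = 1/0.2208 = 4.529 years

4.529


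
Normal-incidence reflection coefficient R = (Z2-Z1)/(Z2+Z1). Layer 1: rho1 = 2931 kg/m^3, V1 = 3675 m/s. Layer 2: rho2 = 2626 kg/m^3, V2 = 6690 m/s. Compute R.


Z1 = 2931 * 3675 = 10771425
Z2 = 2626 * 6690 = 17567940
R = (17567940 - 10771425) / (17567940 + 10771425) = 6796515 / 28339365 = 0.2398

0.2398


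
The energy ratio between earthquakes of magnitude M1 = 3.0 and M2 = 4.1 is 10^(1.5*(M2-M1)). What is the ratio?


M2 - M1 = 4.1 - 3.0 = 1.1
1.5 * 1.1 = 1.65
ratio = 10^1.65 = 44.67

44.67


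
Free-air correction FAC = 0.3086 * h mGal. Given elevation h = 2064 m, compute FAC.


FAC = 0.3086 * h
= 0.3086 * 2064
= 636.9504 mGal

636.9504


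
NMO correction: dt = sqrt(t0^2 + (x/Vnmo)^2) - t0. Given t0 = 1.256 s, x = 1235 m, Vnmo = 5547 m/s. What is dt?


x/Vnmo = 1235/5547 = 0.222643
(x/Vnmo)^2 = 0.04957
t0^2 = 1.577536
sqrt(1.577536 + 0.04957) = 1.275581
dt = 1.275581 - 1.256 = 0.019581

0.019581


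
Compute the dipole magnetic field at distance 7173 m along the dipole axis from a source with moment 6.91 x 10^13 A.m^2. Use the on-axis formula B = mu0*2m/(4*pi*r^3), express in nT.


m = 6.91 x 10^13 = 69100000000000 A.m^2
2m = 138200000000000 A.m^2
r^3 = 7173^3 = 369064686717
B = (4pi*10^-7) * 138200000000000 / (4*pi * 369064686717) * 1e9
= 173667241.890444 / 4637803633958.18 * 1e9
= 37446.0101 nT

37446.0101


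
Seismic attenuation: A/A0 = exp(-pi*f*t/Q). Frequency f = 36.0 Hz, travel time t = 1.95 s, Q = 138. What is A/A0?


pi*f*t/Q = pi*36.0*1.95/138 = 1.598115
A/A0 = exp(-1.598115) = 0.202278

0.202278


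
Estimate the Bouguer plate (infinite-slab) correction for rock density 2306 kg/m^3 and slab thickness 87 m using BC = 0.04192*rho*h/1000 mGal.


BC = 0.04192 * rho * h / 1000
= 0.04192 * 2306 * 87 / 1000
= 8.4101 mGal

8.4101


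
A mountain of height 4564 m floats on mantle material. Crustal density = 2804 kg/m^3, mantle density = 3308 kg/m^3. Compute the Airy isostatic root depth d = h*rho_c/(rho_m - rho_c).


rho_m - rho_c = 3308 - 2804 = 504
d = 4564 * 2804 / 504
= 12797456 / 504
= 25391.78 m

25391.78


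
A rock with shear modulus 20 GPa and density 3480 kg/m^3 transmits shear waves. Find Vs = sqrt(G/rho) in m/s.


Convert G to Pa: G = 20e9 Pa
Compute G/rho = 20e9 / 3480 = 5747126.4368
Vs = sqrt(5747126.4368) = 2397.32 m/s

2397.32


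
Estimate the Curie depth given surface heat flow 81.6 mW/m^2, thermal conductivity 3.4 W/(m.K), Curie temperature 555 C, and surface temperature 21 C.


T_Curie - T_surf = 555 - 21 = 534 C
Convert q to W/m^2: 81.6 mW/m^2 = 0.0816 W/m^2
d = 534 * 3.4 / 0.0816 = 22250.0 m

22250.0


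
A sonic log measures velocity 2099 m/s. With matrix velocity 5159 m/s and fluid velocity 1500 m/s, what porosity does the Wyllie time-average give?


1/V - 1/Vm = 1/2099 - 1/5159 = 0.00028258
1/Vf - 1/Vm = 1/1500 - 1/5159 = 0.00047283
phi = 0.00028258 / 0.00047283 = 0.5976

0.5976


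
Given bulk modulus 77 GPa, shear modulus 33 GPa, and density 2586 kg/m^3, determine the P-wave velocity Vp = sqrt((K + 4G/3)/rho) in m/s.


First compute the effective modulus:
K + 4G/3 = 77e9 + 4*33e9/3 = 121000000000.0 Pa
Then divide by density:
121000000000.0 / 2586 = 46790409.8995 Pa/(kg/m^3)
Take the square root:
Vp = sqrt(46790409.8995) = 6840.35 m/s

6840.35


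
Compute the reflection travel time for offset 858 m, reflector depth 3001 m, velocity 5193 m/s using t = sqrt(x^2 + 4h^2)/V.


x^2 + 4h^2 = 858^2 + 4*3001^2 = 736164 + 36024004 = 36760168
sqrt(36760168) = 6063.0164
t = 6063.0164 / 5193 = 1.1675 s

1.1675


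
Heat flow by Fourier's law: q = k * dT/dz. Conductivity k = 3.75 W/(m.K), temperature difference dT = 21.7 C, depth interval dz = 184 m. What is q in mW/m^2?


q = k * dT / dz * 1000
= 3.75 * 21.7 / 184 * 1000
= 0.442255 * 1000
= 442.2554 mW/m^2

442.2554


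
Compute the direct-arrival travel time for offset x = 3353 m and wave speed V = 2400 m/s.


t = x / V
= 3353 / 2400
= 1.3971 s

1.3971


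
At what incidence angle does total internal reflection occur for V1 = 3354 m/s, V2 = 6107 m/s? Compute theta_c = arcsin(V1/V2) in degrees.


V1/V2 = 3354/6107 = 0.549206
theta_c = arcsin(0.549206) = 33.3125 degrees

33.3125


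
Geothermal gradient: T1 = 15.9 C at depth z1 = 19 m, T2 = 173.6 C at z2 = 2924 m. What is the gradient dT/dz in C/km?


dT = 173.6 - 15.9 = 157.7 C
dz = 2924 - 19 = 2905 m
gradient = dT/dz * 1000 = 157.7/2905 * 1000 = 54.2857 C/km

54.2857


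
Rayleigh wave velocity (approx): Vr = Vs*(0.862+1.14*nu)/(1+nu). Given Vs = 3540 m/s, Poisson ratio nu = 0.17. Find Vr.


Numerator factor = 0.862 + 1.14*0.17 = 1.0558
Denominator = 1 + 0.17 = 1.17
Vr = 3540 * 1.0558 / 1.17 = 3194.47 m/s

3194.47


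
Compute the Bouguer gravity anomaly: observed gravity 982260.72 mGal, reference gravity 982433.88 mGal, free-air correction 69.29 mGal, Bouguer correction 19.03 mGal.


BA = g_obs - g_ref + FAC - BC
= 982260.72 - 982433.88 + 69.29 - 19.03
= -122.9 mGal

-122.9


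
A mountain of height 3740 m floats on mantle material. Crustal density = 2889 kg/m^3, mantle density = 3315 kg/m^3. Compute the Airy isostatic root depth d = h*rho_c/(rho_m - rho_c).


rho_m - rho_c = 3315 - 2889 = 426
d = 3740 * 2889 / 426
= 10804860 / 426
= 25363.52 m

25363.52


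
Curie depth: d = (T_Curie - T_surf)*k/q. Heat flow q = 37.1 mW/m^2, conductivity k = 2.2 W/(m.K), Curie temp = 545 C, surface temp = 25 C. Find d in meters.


T_Curie - T_surf = 545 - 25 = 520 C
Convert q to W/m^2: 37.1 mW/m^2 = 0.0371 W/m^2
d = 520 * 2.2 / 0.0371 = 30835.58 m

30835.58


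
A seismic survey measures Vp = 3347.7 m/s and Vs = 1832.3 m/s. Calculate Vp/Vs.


Vp/Vs = 3347.7 / 1832.3
= 1.827

1.827


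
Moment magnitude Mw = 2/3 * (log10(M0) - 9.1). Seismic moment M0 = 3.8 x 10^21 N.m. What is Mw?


log10(M0) = log10(3.8 x 10^21) = 21.5798
Mw = 2/3 * (21.5798 - 9.1)
= 2/3 * 12.4798
= 8.32

8.32


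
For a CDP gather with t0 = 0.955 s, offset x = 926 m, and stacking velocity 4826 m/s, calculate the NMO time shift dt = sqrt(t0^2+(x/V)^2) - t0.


x/Vnmo = 926/4826 = 0.191877
(x/Vnmo)^2 = 0.036817
t0^2 = 0.912025
sqrt(0.912025 + 0.036817) = 0.974085
dt = 0.974085 - 0.955 = 0.019085

0.019085


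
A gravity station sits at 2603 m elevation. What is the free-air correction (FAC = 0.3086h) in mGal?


FAC = 0.3086 * h
= 0.3086 * 2603
= 803.2858 mGal

803.2858


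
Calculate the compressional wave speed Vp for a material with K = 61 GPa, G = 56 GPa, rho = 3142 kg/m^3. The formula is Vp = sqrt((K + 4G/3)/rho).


First compute the effective modulus:
K + 4G/3 = 61e9 + 4*56e9/3 = 135666666666.67 Pa
Then divide by density:
135666666666.67 / 3142 = 43178442.6056 Pa/(kg/m^3)
Take the square root:
Vp = sqrt(43178442.6056) = 6571.03 m/s

6571.03


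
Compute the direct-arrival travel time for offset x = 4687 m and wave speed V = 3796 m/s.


t = x / V
= 4687 / 3796
= 1.2347 s

1.2347


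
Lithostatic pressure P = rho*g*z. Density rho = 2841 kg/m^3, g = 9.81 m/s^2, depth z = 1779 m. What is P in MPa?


P = rho * g * z / 1e6
= 2841 * 9.81 * 1779 / 1e6
= 49581103.59 / 1e6
= 49.5811 MPa

49.5811


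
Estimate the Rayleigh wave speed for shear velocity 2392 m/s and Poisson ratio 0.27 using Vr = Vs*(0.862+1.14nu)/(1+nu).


Numerator factor = 0.862 + 1.14*0.27 = 1.1698
Denominator = 1 + 0.27 = 1.27
Vr = 2392 * 1.1698 / 1.27 = 2203.28 m/s

2203.28


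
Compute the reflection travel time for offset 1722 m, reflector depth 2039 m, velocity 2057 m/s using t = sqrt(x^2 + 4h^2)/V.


x^2 + 4h^2 = 1722^2 + 4*2039^2 = 2965284 + 16630084 = 19595368
sqrt(19595368) = 4426.6656
t = 4426.6656 / 2057 = 2.152 s

2.152


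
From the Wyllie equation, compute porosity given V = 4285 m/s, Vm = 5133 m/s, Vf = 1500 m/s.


1/V - 1/Vm = 1/4285 - 1/5133 = 3.855e-05
1/Vf - 1/Vm = 1/1500 - 1/5133 = 0.00047185
phi = 3.855e-05 / 0.00047185 = 0.0817

0.0817


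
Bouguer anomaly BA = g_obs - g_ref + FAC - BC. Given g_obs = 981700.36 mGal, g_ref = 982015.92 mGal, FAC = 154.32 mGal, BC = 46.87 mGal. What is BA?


BA = g_obs - g_ref + FAC - BC
= 981700.36 - 982015.92 + 154.32 - 46.87
= -208.11 mGal

-208.11


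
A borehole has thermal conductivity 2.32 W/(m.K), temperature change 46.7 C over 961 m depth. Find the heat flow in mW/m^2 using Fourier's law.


q = k * dT / dz * 1000
= 2.32 * 46.7 / 961 * 1000
= 0.112741 * 1000
= 112.7409 mW/m^2

112.7409


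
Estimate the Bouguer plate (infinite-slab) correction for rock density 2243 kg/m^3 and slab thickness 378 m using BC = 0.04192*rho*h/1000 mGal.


BC = 0.04192 * rho * h / 1000
= 0.04192 * 2243 * 378 / 1000
= 35.542 mGal

35.542


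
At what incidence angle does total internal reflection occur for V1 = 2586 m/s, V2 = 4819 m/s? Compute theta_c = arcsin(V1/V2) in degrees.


V1/V2 = 2586/4819 = 0.536626
theta_c = arcsin(0.536626) = 32.4542 degrees

32.4542


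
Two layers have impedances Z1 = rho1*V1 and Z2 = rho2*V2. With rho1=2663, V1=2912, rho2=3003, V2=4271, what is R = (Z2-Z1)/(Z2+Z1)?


Z1 = 2663 * 2912 = 7754656
Z2 = 3003 * 4271 = 12825813
R = (12825813 - 7754656) / (12825813 + 7754656) = 5071157 / 20580469 = 0.2464

0.2464


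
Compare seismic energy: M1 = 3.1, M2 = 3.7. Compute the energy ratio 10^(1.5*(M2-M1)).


M2 - M1 = 3.7 - 3.1 = 0.6
1.5 * 0.6 = 0.9
ratio = 10^0.9 = 7.94

7.94


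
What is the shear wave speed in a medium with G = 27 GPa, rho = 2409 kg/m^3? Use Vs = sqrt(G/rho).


Convert G to Pa: G = 27e9 Pa
Compute G/rho = 27e9 / 2409 = 11207970.1121
Vs = sqrt(11207970.1121) = 3347.83 m/s

3347.83


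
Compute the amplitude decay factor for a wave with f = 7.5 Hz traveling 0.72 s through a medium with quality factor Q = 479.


pi*f*t/Q = pi*7.5*0.72/479 = 0.035417
A/A0 = exp(-0.035417) = 0.965203

0.965203


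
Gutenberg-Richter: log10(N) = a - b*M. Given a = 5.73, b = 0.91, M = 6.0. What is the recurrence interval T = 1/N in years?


log10(N) = 5.73 - 0.91*6.0 = 0.27
N = 10^0.27 = 1.862087
T = 1/N = 1/1.862087 = 0.537 years

0.537


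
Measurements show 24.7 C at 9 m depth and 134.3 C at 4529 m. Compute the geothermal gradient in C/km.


dT = 134.3 - 24.7 = 109.6 C
dz = 4529 - 9 = 4520 m
gradient = dT/dz * 1000 = 109.6/4520 * 1000 = 24.2478 C/km

24.2478


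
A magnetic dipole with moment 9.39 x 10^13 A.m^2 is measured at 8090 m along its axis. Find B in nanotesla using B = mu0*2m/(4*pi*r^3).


m = 9.39 x 10^13 = 93900000000000 A.m^2
2m = 187800000000000 A.m^2
r^3 = 8090^3 = 529475129000
B = (4pi*10^-7) * 187800000000000 / (4*pi * 529475129000) * 1e9
= 235996440.137665 / 6653580702099.63 * 1e9
= 35469.0881 nT

35469.0881


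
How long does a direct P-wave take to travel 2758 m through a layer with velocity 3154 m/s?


t = x / V
= 2758 / 3154
= 0.8744 s

0.8744


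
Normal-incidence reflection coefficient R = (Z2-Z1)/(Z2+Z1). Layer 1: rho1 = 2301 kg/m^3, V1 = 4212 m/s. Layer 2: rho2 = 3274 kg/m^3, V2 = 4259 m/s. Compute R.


Z1 = 2301 * 4212 = 9691812
Z2 = 3274 * 4259 = 13943966
R = (13943966 - 9691812) / (13943966 + 9691812) = 4252154 / 23635778 = 0.1799

0.1799


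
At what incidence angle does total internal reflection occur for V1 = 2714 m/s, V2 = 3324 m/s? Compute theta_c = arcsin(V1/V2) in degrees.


V1/V2 = 2714/3324 = 0.816486
theta_c = arcsin(0.816486) = 54.7346 degrees

54.7346


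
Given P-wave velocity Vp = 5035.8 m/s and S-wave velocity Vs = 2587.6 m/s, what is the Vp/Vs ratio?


Vp/Vs = 5035.8 / 2587.6
= 1.9461

1.9461


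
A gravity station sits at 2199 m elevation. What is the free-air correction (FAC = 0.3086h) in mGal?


FAC = 0.3086 * h
= 0.3086 * 2199
= 678.6114 mGal

678.6114


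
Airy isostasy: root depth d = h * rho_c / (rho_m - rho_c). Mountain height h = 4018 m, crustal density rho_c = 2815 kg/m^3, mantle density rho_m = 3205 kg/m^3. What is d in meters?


rho_m - rho_c = 3205 - 2815 = 390
d = 4018 * 2815 / 390
= 11310670 / 390
= 29001.72 m

29001.72


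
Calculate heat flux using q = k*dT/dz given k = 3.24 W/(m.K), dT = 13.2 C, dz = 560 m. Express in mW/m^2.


q = k * dT / dz * 1000
= 3.24 * 13.2 / 560 * 1000
= 0.076371 * 1000
= 76.3714 mW/m^2

76.3714


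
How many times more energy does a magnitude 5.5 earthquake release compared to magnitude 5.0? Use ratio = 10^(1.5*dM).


M2 - M1 = 5.5 - 5.0 = 0.5
1.5 * 0.5 = 0.75
ratio = 10^0.75 = 5.62

5.62


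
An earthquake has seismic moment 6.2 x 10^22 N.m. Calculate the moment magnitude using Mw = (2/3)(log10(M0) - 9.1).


log10(M0) = log10(6.2 x 10^22) = 22.7924
Mw = 2/3 * (22.7924 - 9.1)
= 2/3 * 13.6924
= 9.13

9.13


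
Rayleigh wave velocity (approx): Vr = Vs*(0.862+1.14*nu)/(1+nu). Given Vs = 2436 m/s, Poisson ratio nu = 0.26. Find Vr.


Numerator factor = 0.862 + 1.14*0.26 = 1.1584
Denominator = 1 + 0.26 = 1.26
Vr = 2436 * 1.1584 / 1.26 = 2239.57 m/s

2239.57


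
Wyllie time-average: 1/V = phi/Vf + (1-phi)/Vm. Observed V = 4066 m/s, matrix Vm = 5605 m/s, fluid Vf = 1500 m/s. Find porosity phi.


1/V - 1/Vm = 1/4066 - 1/5605 = 6.753e-05
1/Vf - 1/Vm = 1/1500 - 1/5605 = 0.00048825
phi = 6.753e-05 / 0.00048825 = 0.1383

0.1383


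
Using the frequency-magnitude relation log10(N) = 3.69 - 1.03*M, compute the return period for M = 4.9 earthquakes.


log10(N) = 3.69 - 1.03*4.9 = -1.357
N = 10^-1.357 = 0.043954
T = 1/N = 1/0.043954 = 22.751 years

22.751


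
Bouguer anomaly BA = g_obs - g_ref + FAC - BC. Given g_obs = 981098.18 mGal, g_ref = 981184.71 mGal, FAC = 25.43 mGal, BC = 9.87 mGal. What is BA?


BA = g_obs - g_ref + FAC - BC
= 981098.18 - 981184.71 + 25.43 - 9.87
= -70.97 mGal

-70.97


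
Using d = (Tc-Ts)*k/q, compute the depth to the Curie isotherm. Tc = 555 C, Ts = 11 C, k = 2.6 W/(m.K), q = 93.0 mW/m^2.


T_Curie - T_surf = 555 - 11 = 544 C
Convert q to W/m^2: 93.0 mW/m^2 = 0.093 W/m^2
d = 544 * 2.6 / 0.093 = 15208.6 m

15208.6


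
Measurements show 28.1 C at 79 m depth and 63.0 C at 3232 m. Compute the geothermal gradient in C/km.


dT = 63.0 - 28.1 = 34.9 C
dz = 3232 - 79 = 3153 m
gradient = dT/dz * 1000 = 34.9/3153 * 1000 = 11.0688 C/km

11.0688


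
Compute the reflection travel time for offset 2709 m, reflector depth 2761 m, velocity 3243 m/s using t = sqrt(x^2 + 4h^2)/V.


x^2 + 4h^2 = 2709^2 + 4*2761^2 = 7338681 + 30492484 = 37831165
sqrt(37831165) = 6150.7044
t = 6150.7044 / 3243 = 1.8966 s

1.8966


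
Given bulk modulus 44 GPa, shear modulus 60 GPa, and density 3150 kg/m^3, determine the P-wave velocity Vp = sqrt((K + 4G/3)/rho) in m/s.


First compute the effective modulus:
K + 4G/3 = 44e9 + 4*60e9/3 = 124000000000.0 Pa
Then divide by density:
124000000000.0 / 3150 = 39365079.3651 Pa/(kg/m^3)
Take the square root:
Vp = sqrt(39365079.3651) = 6274.16 m/s

6274.16


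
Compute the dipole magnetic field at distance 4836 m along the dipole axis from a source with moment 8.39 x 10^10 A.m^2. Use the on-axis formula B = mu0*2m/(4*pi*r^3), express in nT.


m = 8.39 x 10^10 = 83900000000 A.m^2
2m = 167800000000 A.m^2
r^3 = 4836^3 = 113099029056
B = (4pi*10^-7) * 167800000000 / (4*pi * 113099029056) * 1e9
= 210863.698909 / 1421244315241.87 * 1e9
= 148.3656 nT

148.3656


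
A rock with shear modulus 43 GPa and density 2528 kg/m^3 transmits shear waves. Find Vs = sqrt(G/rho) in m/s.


Convert G to Pa: G = 43e9 Pa
Compute G/rho = 43e9 / 2528 = 17009493.6709
Vs = sqrt(17009493.6709) = 4124.26 m/s

4124.26


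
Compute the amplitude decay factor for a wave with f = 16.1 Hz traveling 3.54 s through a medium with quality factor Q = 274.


pi*f*t/Q = pi*16.1*3.54/274 = 0.653474
A/A0 = exp(-0.653474) = 0.520235

0.520235


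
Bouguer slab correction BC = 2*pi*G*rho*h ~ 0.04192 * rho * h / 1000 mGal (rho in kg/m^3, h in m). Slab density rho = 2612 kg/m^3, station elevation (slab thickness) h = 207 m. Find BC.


BC = 0.04192 * rho * h / 1000
= 0.04192 * 2612 * 207 / 1000
= 22.6655 mGal

22.6655


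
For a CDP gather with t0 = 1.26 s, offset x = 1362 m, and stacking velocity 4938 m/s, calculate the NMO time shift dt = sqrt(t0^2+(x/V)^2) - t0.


x/Vnmo = 1362/4938 = 0.27582
(x/Vnmo)^2 = 0.076077
t0^2 = 1.5876
sqrt(1.5876 + 0.076077) = 1.289836
dt = 1.289836 - 1.26 = 0.029836

0.029836


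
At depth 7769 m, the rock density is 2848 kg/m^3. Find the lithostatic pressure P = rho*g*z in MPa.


P = rho * g * z / 1e6
= 2848 * 9.81 * 7769 / 1e6
= 217057158.72 / 1e6
= 217.0572 MPa

217.0572


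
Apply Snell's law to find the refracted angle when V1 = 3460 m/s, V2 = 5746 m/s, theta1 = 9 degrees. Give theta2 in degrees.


sin(theta1) = sin(9 deg) = 0.156434
sin(theta2) = V2/V1 * sin(theta1) = 5746/3460 * 0.156434 = 0.25979
theta2 = arcsin(0.25979) = 15.0576 degrees

15.0576


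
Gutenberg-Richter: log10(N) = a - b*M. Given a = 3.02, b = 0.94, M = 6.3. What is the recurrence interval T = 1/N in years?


log10(N) = 3.02 - 0.94*6.3 = -2.902
N = 10^-2.902 = 0.001253
T = 1/N = 1/0.001253 = 797.9947 years

797.9947


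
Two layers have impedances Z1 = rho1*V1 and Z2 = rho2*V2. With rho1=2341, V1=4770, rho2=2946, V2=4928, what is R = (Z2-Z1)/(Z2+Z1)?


Z1 = 2341 * 4770 = 11166570
Z2 = 2946 * 4928 = 14517888
R = (14517888 - 11166570) / (14517888 + 11166570) = 3351318 / 25684458 = 0.1305

0.1305


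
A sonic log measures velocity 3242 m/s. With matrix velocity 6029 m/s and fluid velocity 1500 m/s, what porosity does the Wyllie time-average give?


1/V - 1/Vm = 1/3242 - 1/6029 = 0.00014259
1/Vf - 1/Vm = 1/1500 - 1/6029 = 0.0005008
phi = 0.00014259 / 0.0005008 = 0.2847

0.2847


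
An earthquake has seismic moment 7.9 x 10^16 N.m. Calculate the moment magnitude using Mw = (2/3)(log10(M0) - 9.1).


log10(M0) = log10(7.9 x 10^16) = 16.8976
Mw = 2/3 * (16.8976 - 9.1)
= 2/3 * 7.7976
= 5.2

5.2


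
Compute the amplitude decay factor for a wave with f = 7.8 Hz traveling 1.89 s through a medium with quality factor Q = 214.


pi*f*t/Q = pi*7.8*1.89/214 = 0.216418
A/A0 = exp(-0.216418) = 0.805399

0.805399


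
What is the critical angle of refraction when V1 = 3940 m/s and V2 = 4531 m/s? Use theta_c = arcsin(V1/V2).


V1/V2 = 3940/4531 = 0.869565
theta_c = arcsin(0.869565) = 60.4082 degrees

60.4082


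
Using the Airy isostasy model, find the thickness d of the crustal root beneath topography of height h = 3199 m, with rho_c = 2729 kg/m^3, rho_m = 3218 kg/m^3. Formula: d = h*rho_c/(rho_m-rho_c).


rho_m - rho_c = 3218 - 2729 = 489
d = 3199 * 2729 / 489
= 8730071 / 489
= 17852.91 m

17852.91


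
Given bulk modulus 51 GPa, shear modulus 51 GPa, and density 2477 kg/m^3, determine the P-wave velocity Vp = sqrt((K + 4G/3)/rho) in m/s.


First compute the effective modulus:
K + 4G/3 = 51e9 + 4*51e9/3 = 119000000000.0 Pa
Then divide by density:
119000000000.0 / 2477 = 48041986.2737 Pa/(kg/m^3)
Take the square root:
Vp = sqrt(48041986.2737) = 6931.23 m/s

6931.23


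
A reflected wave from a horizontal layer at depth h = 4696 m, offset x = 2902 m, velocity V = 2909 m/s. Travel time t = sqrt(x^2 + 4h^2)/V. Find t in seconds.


x^2 + 4h^2 = 2902^2 + 4*4696^2 = 8421604 + 88209664 = 96631268
sqrt(96631268) = 9830.1204
t = 9830.1204 / 2909 = 3.3792 s

3.3792


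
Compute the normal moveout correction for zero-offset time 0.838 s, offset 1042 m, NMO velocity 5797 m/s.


x/Vnmo = 1042/5797 = 0.179748
(x/Vnmo)^2 = 0.032309
t0^2 = 0.702244
sqrt(0.702244 + 0.032309) = 0.857061
dt = 0.857061 - 0.838 = 0.019061

0.019061


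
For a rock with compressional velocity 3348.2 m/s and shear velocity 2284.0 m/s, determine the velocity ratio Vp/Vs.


Vp/Vs = 3348.2 / 2284.0
= 1.4659

1.4659


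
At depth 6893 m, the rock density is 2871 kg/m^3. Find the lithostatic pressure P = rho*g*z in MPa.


P = rho * g * z / 1e6
= 2871 * 9.81 * 6893 / 1e6
= 194137967.43 / 1e6
= 194.138 MPa

194.138


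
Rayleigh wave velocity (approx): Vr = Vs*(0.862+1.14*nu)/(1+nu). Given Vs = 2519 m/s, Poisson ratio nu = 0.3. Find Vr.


Numerator factor = 0.862 + 1.14*0.3 = 1.204
Denominator = 1 + 0.3 = 1.3
Vr = 2519 * 1.204 / 1.3 = 2332.98 m/s

2332.98


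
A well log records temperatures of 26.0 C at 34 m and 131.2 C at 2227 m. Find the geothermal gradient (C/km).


dT = 131.2 - 26.0 = 105.2 C
dz = 2227 - 34 = 2193 m
gradient = dT/dz * 1000 = 105.2/2193 * 1000 = 47.9708 C/km

47.9708


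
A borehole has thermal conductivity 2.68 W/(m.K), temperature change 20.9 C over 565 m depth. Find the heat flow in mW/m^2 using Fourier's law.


q = k * dT / dz * 1000
= 2.68 * 20.9 / 565 * 1000
= 0.099136 * 1000
= 99.1363 mW/m^2

99.1363


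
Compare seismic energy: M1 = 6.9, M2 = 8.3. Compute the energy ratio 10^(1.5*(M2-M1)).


M2 - M1 = 8.3 - 6.9 = 1.4
1.5 * 1.4 = 2.1
ratio = 10^2.1 = 125.89

125.89


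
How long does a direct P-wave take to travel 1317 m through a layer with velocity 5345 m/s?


t = x / V
= 1317 / 5345
= 0.2464 s

0.2464


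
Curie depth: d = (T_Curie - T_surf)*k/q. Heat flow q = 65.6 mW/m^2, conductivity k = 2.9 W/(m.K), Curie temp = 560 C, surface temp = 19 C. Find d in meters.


T_Curie - T_surf = 560 - 19 = 541 C
Convert q to W/m^2: 65.6 mW/m^2 = 0.0656 W/m^2
d = 541 * 2.9 / 0.0656 = 23916.16 m

23916.16


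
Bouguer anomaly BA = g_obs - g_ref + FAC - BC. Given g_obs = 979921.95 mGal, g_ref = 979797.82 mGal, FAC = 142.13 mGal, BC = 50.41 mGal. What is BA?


BA = g_obs - g_ref + FAC - BC
= 979921.95 - 979797.82 + 142.13 - 50.41
= 215.85 mGal

215.85


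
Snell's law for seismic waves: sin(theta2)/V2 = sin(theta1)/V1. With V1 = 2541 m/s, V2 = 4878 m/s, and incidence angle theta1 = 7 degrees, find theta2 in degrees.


sin(theta1) = sin(7 deg) = 0.121869
sin(theta2) = V2/V1 * sin(theta1) = 4878/2541 * 0.121869 = 0.233955
theta2 = arcsin(0.233955) = 13.53 degrees

13.53


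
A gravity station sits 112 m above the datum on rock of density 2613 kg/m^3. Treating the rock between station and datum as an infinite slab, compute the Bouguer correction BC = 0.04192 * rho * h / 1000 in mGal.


BC = 0.04192 * rho * h / 1000
= 0.04192 * 2613 * 112 / 1000
= 12.2681 mGal

12.2681


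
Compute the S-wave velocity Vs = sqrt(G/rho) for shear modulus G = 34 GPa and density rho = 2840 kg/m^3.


Convert G to Pa: G = 34e9 Pa
Compute G/rho = 34e9 / 2840 = 11971830.9859
Vs = sqrt(11971830.9859) = 3460.03 m/s

3460.03


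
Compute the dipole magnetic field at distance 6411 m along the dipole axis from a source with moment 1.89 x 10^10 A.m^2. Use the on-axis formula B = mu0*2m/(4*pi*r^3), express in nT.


m = 1.89 x 10^10 = 18900000000 A.m^2
2m = 37800000000 A.m^2
r^3 = 6411^3 = 263498004531
B = (4pi*10^-7) * 37800000000 / (4*pi * 263498004531) * 1e9
= 47500.880922 / 3311213581080.64 * 1e9
= 14.3455 nT

14.3455


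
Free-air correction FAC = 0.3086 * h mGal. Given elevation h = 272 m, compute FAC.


FAC = 0.3086 * h
= 0.3086 * 272
= 83.9392 mGal

83.9392


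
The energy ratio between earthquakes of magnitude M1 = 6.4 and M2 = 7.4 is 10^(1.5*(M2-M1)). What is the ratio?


M2 - M1 = 7.4 - 6.4 = 1.0
1.5 * 1.0 = 1.5
ratio = 10^1.5 = 31.62

31.62


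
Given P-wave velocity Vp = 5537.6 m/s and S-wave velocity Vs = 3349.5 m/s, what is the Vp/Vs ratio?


Vp/Vs = 5537.6 / 3349.5
= 1.6533

1.6533


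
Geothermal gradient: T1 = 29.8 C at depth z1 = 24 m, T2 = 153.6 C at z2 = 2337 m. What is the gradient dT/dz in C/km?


dT = 153.6 - 29.8 = 123.8 C
dz = 2337 - 24 = 2313 m
gradient = dT/dz * 1000 = 123.8/2313 * 1000 = 53.5236 C/km

53.5236


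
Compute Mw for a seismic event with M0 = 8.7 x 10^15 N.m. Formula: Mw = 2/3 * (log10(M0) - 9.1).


log10(M0) = log10(8.7 x 10^15) = 15.9395
Mw = 2/3 * (15.9395 - 9.1)
= 2/3 * 6.8395
= 4.56

4.56


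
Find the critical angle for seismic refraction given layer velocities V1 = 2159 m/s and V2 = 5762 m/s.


V1/V2 = 2159/5762 = 0.374696
theta_c = arcsin(0.374696) = 22.0055 degrees

22.0055


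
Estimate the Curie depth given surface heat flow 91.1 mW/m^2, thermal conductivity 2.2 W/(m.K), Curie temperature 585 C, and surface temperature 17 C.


T_Curie - T_surf = 585 - 17 = 568 C
Convert q to W/m^2: 91.1 mW/m^2 = 0.0911 W/m^2
d = 568 * 2.2 / 0.0911 = 13716.79 m

13716.79


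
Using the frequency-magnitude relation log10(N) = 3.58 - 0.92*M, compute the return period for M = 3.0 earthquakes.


log10(N) = 3.58 - 0.92*3.0 = 0.82
N = 10^0.82 = 6.606934
T = 1/N = 1/6.606934 = 0.1514 years

0.1514


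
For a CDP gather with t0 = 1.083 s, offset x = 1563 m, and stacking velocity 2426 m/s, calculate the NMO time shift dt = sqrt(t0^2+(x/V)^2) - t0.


x/Vnmo = 1563/2426 = 0.64427
(x/Vnmo)^2 = 0.415084
t0^2 = 1.172889
sqrt(1.172889 + 0.415084) = 1.260148
dt = 1.260148 - 1.083 = 0.177148

0.177148


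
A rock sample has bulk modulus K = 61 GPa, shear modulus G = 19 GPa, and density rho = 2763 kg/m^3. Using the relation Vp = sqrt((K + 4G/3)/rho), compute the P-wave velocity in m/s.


First compute the effective modulus:
K + 4G/3 = 61e9 + 4*19e9/3 = 86333333333.33 Pa
Then divide by density:
86333333333.33 / 2763 = 31246229.9433 Pa/(kg/m^3)
Take the square root:
Vp = sqrt(31246229.9433) = 5589.83 m/s

5589.83


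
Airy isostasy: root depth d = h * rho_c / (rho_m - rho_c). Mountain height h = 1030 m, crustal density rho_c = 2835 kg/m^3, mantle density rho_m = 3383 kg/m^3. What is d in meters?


rho_m - rho_c = 3383 - 2835 = 548
d = 1030 * 2835 / 548
= 2920050 / 548
= 5328.56 m

5328.56


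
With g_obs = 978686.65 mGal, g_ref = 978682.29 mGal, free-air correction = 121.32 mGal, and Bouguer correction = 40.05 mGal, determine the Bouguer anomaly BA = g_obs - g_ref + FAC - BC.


BA = g_obs - g_ref + FAC - BC
= 978686.65 - 978682.29 + 121.32 - 40.05
= 85.63 mGal

85.63


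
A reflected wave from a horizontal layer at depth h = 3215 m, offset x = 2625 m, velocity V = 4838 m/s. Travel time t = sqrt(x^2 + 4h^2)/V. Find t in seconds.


x^2 + 4h^2 = 2625^2 + 4*3215^2 = 6890625 + 41344900 = 48235525
sqrt(48235525) = 6945.18
t = 6945.18 / 4838 = 1.4355 s

1.4355


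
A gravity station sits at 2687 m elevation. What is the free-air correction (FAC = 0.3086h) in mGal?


FAC = 0.3086 * h
= 0.3086 * 2687
= 829.2082 mGal

829.2082


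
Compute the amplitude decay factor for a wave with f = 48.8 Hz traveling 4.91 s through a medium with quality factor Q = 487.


pi*f*t/Q = pi*48.8*4.91/487 = 1.545689
A/A0 = exp(-1.545689) = 0.213165

0.213165


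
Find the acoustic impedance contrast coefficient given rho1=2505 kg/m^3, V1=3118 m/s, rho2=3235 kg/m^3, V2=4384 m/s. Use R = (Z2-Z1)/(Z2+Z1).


Z1 = 2505 * 3118 = 7810590
Z2 = 3235 * 4384 = 14182240
R = (14182240 - 7810590) / (14182240 + 7810590) = 6371650 / 21992830 = 0.2897

0.2897


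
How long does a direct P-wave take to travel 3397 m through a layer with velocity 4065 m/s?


t = x / V
= 3397 / 4065
= 0.8357 s

0.8357


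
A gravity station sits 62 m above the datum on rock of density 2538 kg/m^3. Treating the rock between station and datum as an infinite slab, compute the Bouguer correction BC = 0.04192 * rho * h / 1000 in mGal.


BC = 0.04192 * rho * h / 1000
= 0.04192 * 2538 * 62 / 1000
= 6.5964 mGal

6.5964


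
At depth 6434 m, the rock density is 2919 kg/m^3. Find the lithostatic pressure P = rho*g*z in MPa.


P = rho * g * z / 1e6
= 2919 * 9.81 * 6434 / 1e6
= 184240099.26 / 1e6
= 184.2401 MPa

184.2401


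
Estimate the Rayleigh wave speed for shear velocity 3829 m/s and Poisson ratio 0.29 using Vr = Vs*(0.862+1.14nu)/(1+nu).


Numerator factor = 0.862 + 1.14*0.29 = 1.1926
Denominator = 1 + 0.29 = 1.29
Vr = 3829 * 1.1926 / 1.29 = 3539.9 m/s

3539.9


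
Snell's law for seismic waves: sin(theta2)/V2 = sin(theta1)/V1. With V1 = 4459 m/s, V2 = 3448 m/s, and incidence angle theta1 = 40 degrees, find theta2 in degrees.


sin(theta1) = sin(40 deg) = 0.642788
sin(theta2) = V2/V1 * sin(theta1) = 3448/4459 * 0.642788 = 0.497047
theta2 = arcsin(0.497047) = 29.8048 degrees

29.8048


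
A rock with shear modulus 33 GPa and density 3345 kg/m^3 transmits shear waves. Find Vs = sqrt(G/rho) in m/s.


Convert G to Pa: G = 33e9 Pa
Compute G/rho = 33e9 / 3345 = 9865470.852
Vs = sqrt(9865470.852) = 3140.93 m/s

3140.93


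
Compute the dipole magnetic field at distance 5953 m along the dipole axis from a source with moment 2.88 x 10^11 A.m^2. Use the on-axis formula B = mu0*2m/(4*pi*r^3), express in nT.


m = 2.88 x 10^11 = 288000000000 A.m^2
2m = 576000000000 A.m^2
r^3 = 5953^3 = 210963658177
B = (4pi*10^-7) * 576000000000 / (4*pi * 210963658177) * 1e9
= 723822.947387 / 2651047514813.17 * 1e9
= 273.0328 nT

273.0328


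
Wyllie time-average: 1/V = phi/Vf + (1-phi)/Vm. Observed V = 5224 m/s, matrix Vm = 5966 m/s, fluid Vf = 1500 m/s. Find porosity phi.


1/V - 1/Vm = 1/5224 - 1/5966 = 2.381e-05
1/Vf - 1/Vm = 1/1500 - 1/5966 = 0.00049905
phi = 2.381e-05 / 0.00049905 = 0.0477

0.0477


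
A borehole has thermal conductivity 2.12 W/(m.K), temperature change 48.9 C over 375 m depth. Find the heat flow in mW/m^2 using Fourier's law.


q = k * dT / dz * 1000
= 2.12 * 48.9 / 375 * 1000
= 0.276448 * 1000
= 276.448 mW/m^2

276.448


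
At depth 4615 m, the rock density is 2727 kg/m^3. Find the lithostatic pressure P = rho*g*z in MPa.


P = rho * g * z / 1e6
= 2727 * 9.81 * 4615 / 1e6
= 123459880.05 / 1e6
= 123.4599 MPa

123.4599


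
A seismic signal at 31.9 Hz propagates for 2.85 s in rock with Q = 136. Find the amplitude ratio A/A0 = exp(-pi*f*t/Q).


pi*f*t/Q = pi*31.9*2.85/136 = 2.100132
A/A0 = exp(-2.100132) = 0.12244

0.12244


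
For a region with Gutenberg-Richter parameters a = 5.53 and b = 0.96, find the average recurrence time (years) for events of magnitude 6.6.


log10(N) = 5.53 - 0.96*6.6 = -0.806
N = 10^-0.806 = 0.156315
T = 1/N = 1/0.156315 = 6.3973 years

6.3973


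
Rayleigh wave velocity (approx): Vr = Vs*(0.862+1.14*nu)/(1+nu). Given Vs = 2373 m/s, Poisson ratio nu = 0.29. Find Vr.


Numerator factor = 0.862 + 1.14*0.29 = 1.1926
Denominator = 1 + 0.29 = 1.29
Vr = 2373 * 1.1926 / 1.29 = 2193.83 m/s

2193.83


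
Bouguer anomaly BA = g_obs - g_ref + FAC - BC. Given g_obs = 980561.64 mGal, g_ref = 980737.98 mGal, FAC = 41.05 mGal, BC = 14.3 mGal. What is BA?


BA = g_obs - g_ref + FAC - BC
= 980561.64 - 980737.98 + 41.05 - 14.3
= -149.59 mGal

-149.59


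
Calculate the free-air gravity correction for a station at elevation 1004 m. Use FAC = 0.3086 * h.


FAC = 0.3086 * h
= 0.3086 * 1004
= 309.8344 mGal

309.8344


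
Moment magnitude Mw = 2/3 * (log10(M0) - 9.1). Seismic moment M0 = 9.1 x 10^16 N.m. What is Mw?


log10(M0) = log10(9.1 x 10^16) = 16.959
Mw = 2/3 * (16.959 - 9.1)
= 2/3 * 7.859
= 5.24

5.24


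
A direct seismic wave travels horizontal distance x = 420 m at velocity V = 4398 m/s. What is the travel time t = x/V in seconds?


t = x / V
= 420 / 4398
= 0.0955 s

0.0955


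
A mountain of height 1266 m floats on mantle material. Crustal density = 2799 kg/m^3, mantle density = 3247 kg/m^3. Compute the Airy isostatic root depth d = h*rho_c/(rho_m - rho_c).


rho_m - rho_c = 3247 - 2799 = 448
d = 1266 * 2799 / 448
= 3543534 / 448
= 7909.67 m

7909.67


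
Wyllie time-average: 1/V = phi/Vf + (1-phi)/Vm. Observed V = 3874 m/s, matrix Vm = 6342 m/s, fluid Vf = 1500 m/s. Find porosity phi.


1/V - 1/Vm = 1/3874 - 1/6342 = 0.00010045
1/Vf - 1/Vm = 1/1500 - 1/6342 = 0.00050899
phi = 0.00010045 / 0.00050899 = 0.1974

0.1974


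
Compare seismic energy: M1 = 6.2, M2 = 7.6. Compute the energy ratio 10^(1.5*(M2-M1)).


M2 - M1 = 7.6 - 6.2 = 1.4
1.5 * 1.4 = 2.1
ratio = 10^2.1 = 125.89

125.89


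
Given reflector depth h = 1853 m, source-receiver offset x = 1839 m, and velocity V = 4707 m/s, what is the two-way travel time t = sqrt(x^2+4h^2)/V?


x^2 + 4h^2 = 1839^2 + 4*1853^2 = 3381921 + 13734436 = 17116357
sqrt(17116357) = 4137.1919
t = 4137.1919 / 4707 = 0.8789 s

0.8789


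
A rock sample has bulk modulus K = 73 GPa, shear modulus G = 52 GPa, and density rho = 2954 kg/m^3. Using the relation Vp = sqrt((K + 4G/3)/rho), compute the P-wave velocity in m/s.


First compute the effective modulus:
K + 4G/3 = 73e9 + 4*52e9/3 = 142333333333.33 Pa
Then divide by density:
142333333333.33 / 2954 = 48183254.3444 Pa/(kg/m^3)
Take the square root:
Vp = sqrt(48183254.3444) = 6941.42 m/s

6941.42


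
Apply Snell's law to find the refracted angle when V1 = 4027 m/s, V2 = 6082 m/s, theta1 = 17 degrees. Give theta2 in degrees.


sin(theta1) = sin(17 deg) = 0.292372
sin(theta2) = V2/V1 * sin(theta1) = 6082/4027 * 0.292372 = 0.441571
theta2 = arcsin(0.441571) = 26.2041 degrees

26.2041


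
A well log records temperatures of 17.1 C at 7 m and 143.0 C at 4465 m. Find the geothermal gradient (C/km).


dT = 143.0 - 17.1 = 125.9 C
dz = 4465 - 7 = 4458 m
gradient = dT/dz * 1000 = 125.9/4458 * 1000 = 28.2414 C/km

28.2414


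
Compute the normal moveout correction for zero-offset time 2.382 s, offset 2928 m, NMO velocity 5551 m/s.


x/Vnmo = 2928/5551 = 0.527473
(x/Vnmo)^2 = 0.278227
t0^2 = 5.673924
sqrt(5.673924 + 0.278227) = 2.439703
dt = 2.439703 - 2.382 = 0.057703

0.057703


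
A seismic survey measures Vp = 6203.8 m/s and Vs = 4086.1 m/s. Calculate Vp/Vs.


Vp/Vs = 6203.8 / 4086.1
= 1.5183

1.5183


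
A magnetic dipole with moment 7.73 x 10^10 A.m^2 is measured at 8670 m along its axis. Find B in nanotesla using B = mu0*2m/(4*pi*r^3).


m = 7.73 x 10^10 = 77300000000 A.m^2
2m = 154600000000 A.m^2
r^3 = 8670^3 = 651714363000
B = (4pi*10^-7) * 154600000000 / (4*pi * 651714363000) * 1e9
= 194276.089698 / 8189684220159.01 * 1e9
= 23.722 nT

23.722


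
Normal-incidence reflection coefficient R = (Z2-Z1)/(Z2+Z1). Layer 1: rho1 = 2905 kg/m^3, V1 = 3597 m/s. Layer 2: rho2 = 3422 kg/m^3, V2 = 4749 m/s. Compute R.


Z1 = 2905 * 3597 = 10449285
Z2 = 3422 * 4749 = 16251078
R = (16251078 - 10449285) / (16251078 + 10449285) = 5801793 / 26700363 = 0.2173

0.2173


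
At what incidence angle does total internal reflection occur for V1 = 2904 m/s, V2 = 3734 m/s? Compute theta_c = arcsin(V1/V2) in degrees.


V1/V2 = 2904/3734 = 0.777718
theta_c = arcsin(0.777718) = 51.0521 degrees

51.0521


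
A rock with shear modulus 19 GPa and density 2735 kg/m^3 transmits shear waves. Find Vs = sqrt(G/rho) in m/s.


Convert G to Pa: G = 19e9 Pa
Compute G/rho = 19e9 / 2735 = 6946983.5466
Vs = sqrt(6946983.5466) = 2635.71 m/s

2635.71


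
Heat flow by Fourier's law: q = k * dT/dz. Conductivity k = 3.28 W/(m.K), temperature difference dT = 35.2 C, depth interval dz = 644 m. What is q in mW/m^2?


q = k * dT / dz * 1000
= 3.28 * 35.2 / 644 * 1000
= 0.17928 * 1000
= 179.2795 mW/m^2

179.2795


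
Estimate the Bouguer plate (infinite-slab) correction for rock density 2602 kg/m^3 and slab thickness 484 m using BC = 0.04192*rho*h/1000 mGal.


BC = 0.04192 * rho * h / 1000
= 0.04192 * 2602 * 484 / 1000
= 52.7927 mGal

52.7927


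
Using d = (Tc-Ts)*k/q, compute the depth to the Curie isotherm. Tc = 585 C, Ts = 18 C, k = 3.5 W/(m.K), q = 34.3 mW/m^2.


T_Curie - T_surf = 585 - 18 = 567 C
Convert q to W/m^2: 34.3 mW/m^2 = 0.0343 W/m^2
d = 567 * 3.5 / 0.0343 = 57857.14 m

57857.14


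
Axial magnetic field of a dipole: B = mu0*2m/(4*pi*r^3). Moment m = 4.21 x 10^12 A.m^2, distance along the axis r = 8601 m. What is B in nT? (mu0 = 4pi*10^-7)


m = 4.21 x 10^12 = 4210000000000 A.m^2
2m = 8420000000000 A.m^2
r^3 = 8601^3 = 636277905801
B = (4pi*10^-7) * 8420000000000 / (4*pi * 636277905801) * 1e9
= 10580884.05729 / 7995703978023.68 * 1e9
= 1323.3211 nT

1323.3211


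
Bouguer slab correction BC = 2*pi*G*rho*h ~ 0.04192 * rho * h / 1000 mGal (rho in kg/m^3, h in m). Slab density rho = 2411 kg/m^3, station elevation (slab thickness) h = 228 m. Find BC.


BC = 0.04192 * rho * h / 1000
= 0.04192 * 2411 * 228 / 1000
= 23.0438 mGal

23.0438


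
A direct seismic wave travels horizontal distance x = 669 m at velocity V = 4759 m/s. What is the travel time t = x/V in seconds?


t = x / V
= 669 / 4759
= 0.1406 s

0.1406


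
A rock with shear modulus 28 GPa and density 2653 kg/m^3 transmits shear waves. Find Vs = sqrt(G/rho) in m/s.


Convert G to Pa: G = 28e9 Pa
Compute G/rho = 28e9 / 2653 = 10554089.7098
Vs = sqrt(10554089.7098) = 3248.71 m/s

3248.71


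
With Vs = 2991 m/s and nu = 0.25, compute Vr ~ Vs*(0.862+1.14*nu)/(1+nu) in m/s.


Numerator factor = 0.862 + 1.14*0.25 = 1.147
Denominator = 1 + 0.25 = 1.25
Vr = 2991 * 1.147 / 1.25 = 2744.54 m/s

2744.54


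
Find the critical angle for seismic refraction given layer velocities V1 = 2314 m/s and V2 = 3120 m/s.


V1/V2 = 2314/3120 = 0.741667
theta_c = arcsin(0.741667) = 47.8736 degrees

47.8736


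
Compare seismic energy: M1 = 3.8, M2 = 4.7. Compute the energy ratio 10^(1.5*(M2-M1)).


M2 - M1 = 4.7 - 3.8 = 0.9
1.5 * 0.9 = 1.35
ratio = 10^1.35 = 22.39

22.39
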